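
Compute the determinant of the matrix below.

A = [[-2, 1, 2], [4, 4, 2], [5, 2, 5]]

det(A) = -66

Forward elimination:
R2 <- R2 - (-2)*R1:  [ 0  6  6 ]
R3 <- R3 - (-5/2)*R1:  [   0  9/2   10 ]
R3 <- R3 - (3/4)*R2:  [    0     0  11/2 ]
Upper-triangular form:
[ -2  1     2 ]
[  0  6     6 ]
[  0  0  11/2 ]
det(A) = (-1)^0 * (-2) * (6) * (11/2) = -66  (0 row swaps -> sign +1)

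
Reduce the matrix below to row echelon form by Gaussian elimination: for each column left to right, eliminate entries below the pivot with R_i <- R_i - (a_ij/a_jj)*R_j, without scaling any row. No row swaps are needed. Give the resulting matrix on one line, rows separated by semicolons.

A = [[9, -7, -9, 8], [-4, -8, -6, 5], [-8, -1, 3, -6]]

Forward elimination:
R2 <- R2 - (-4/9)*R1:  [      0  -100/9     -10    77/9 ]
R3 <- R3 - (-8/9)*R1:  [     0  -65/9     -5   10/9 ]
R3 <- R3 - (13/20)*R2:  [      0       0     3/2  -89/20 ]
Row echelon form:
[ 9      -7   -9       8 ]
[ 0  -100/9  -10    77/9 ]
[ 0       0  3/2  -89/20 ]

REF = [9 -7 -9 8; 0 -100/9 -10 77/9; 0 0 3/2 -89/20]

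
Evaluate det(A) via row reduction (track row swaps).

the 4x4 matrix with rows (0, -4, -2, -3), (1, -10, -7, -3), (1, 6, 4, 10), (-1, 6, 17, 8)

det(A) = 48

Forward elimination:
R1 <-> R2   (pivot in column 1 was zero)
[  1  -10  -7  -3 ]
[  0   -4  -2  -3 ]
[  1    6   4  10 ]
[ -1    6  17   8 ]
R3 <- R3 - (1)*R1:  [  0  16  11  13 ]
R4 <- R4 - (-1)*R1:  [  0  -4  10   5 ]
R3 <- R3 - (-4)*R2:  [ 0  0  3  1 ]
R4 <- R4 - (1)*R2:  [  0   0  12   8 ]
R4 <- R4 - (4)*R3:  [ 0  0  0  4 ]
Upper-triangular form:
[ 1  -10  -7  -3 ]
[ 0   -4  -2  -3 ]
[ 0    0   3   1 ]
[ 0    0   0   4 ]
det(A) = (-1)^1 * (1) * (-4) * (3) * (4) = 48  (1 row swap -> sign -1)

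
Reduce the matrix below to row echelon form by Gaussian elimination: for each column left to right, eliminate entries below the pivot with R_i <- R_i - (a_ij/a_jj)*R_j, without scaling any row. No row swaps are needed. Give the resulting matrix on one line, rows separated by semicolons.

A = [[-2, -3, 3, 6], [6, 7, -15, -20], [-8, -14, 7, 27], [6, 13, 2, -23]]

Forward elimination:
R2 <- R2 - (-3)*R1:  [  0  -2  -6  -2 ]
R3 <- R3 - (4)*R1:  [  0  -2  -5   3 ]
R4 <- R4 - (-3)*R1:  [  0   4  11  -5 ]
R3 <- R3 - (1)*R2:  [ 0  0  1  5 ]
R4 <- R4 - (-2)*R2:  [  0   0  -1  -9 ]
R4 <- R4 - (-1)*R3:  [  0   0   0  -4 ]
Row echelon form:
[ -2  -3   3   6 ]
[  0  -2  -6  -2 ]
[  0   0   1   5 ]
[  0   0   0  -4 ]

REF = [-2 -3 3 6; 0 -2 -6 -2; 0 0 1 5; 0 0 0 -4]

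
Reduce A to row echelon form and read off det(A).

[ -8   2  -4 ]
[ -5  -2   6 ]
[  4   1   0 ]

det(A) = 84

Forward elimination:
R2 <- R2 - (5/8)*R1:  [     0  -13/4   17/2 ]
R3 <- R3 - (-1/2)*R1:  [  0   2  -2 ]
R3 <- R3 - (-8/13)*R2:  [     0      0  42/13 ]
Upper-triangular form:
[ -8      2     -4 ]
[  0  -13/4   17/2 ]
[  0      0  42/13 ]
det(A) = (-1)^0 * (-8) * (-13/4) * (42/13) = 84  (0 row swaps -> sign +1)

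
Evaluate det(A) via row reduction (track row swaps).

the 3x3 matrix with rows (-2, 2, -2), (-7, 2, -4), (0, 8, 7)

det(A) = 118

Forward elimination:
R2 <- R2 - (7/2)*R1:  [  0  -5   3 ]
R3 <- R3 - (-8/5)*R2:  [    0     0  59/5 ]
Upper-triangular form:
[ -2   2    -2 ]
[  0  -5     3 ]
[  0   0  59/5 ]
det(A) = (-1)^0 * (-2) * (-5) * (59/5) = 118  (0 row swaps -> sign +1)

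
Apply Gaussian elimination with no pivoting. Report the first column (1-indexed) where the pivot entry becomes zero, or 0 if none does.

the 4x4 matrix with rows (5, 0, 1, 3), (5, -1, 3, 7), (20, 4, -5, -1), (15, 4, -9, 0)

first zero-pivot column = 0

Naive forward elimination:
R2 <- R2 - (1)*R1:  [  0  -1   2   4 ]
R3 <- R3 - (4)*R1:  [   0    4   -9  -13 ]
R4 <- R4 - (3)*R1:  [   0    4  -12   -9 ]
R3 <- R3 - (-4)*R2:  [  0   0  -1   3 ]
R4 <- R4 - (-4)*R2:  [  0   0  -4   7 ]
R4 <- R4 - (4)*R3:  [  0   0   0  -5 ]
All pivots nonzero; naive elimination completes without hitting a zero pivot.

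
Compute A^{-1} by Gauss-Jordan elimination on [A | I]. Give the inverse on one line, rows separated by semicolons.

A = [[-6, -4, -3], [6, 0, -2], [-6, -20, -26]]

inverse = [5/9 11/18 -1/9; -7/3 -23/12 5/12; 5/3 4/3 -1/3]

Gauss-Jordan on [A | I]:
R1 <- (1/-6)*R1:  [    1   2/3   1/2  |  -1/6     0     0 ]
R2 <- R2 - (6)*R1:  [  0  -4  -5  |   1   1   0 ]
R3 <- R3 - (-6)*R1:  [   0  -16  -23  |   -1    0    1 ]
R2 <- (1/-4)*R2:  [    0     1   5/4  |  -1/4  -1/4     0 ]
R1 <- R1 - (2/3)*R2:  [    1     0  -1/3  |     0   1/6     0 ]
R3 <- R3 - (-16)*R2:  [  0   0  -3  |  -5  -4   1 ]
R3 <- (1/-3)*R3:  [    0     0     1  |   5/3   4/3  -1/3 ]
R1 <- R1 - (-1/3)*R3:  [     1      0      0  |    5/9  11/18   -1/9 ]
R2 <- R2 - (5/4)*R3:  [      0       1       0  |    -7/3  -23/12    5/12 ]
Right block of [I | A^{-1}] is the inverse:
[  5/9   11/18  -1/9 ]
[ -7/3  -23/12  5/12 ]
[  5/3     4/3  -1/3 ]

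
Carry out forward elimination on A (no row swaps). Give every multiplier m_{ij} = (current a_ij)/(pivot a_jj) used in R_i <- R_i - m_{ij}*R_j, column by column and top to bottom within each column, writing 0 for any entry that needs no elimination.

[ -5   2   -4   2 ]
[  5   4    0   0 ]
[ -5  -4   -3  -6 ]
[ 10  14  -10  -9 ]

multipliers: -1, 1, -2, -1, 3, 2

Forward elimination:
R2 <- R2 - (-1)*R1:  [  0   6  -4   2 ]
R3 <- R3 - (1)*R1:  [  0  -6   1  -8 ]
R4 <- R4 - (-2)*R1:  [   0   18  -18   -5 ]
R3 <- R3 - (-1)*R2:  [  0   0  -3  -6 ]
R4 <- R4 - (3)*R2:  [   0    0   -6  -11 ]
R4 <- R4 - (2)*R3:  [ 0  0  0  1 ]
Multipliers (in order of application): m_{21} = -1, m_{31} = 1, m_{41} = -2, m_{32} = -1, m_{42} = 3, m_{43} = 2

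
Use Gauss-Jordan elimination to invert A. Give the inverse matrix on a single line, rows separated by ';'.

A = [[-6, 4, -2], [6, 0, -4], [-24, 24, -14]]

Gauss-Jordan on [A | I]:
R1 <- (1/-6)*R1:  [    1  -2/3   1/3  |  -1/6     0     0 ]
R2 <- R2 - (6)*R1:  [  0   4  -6  |   1   1   0 ]
R3 <- R3 - (-24)*R1:  [  0   8  -6  |  -4   0   1 ]
R2 <- (1/4)*R2:  [    0     1  -3/2  |   1/4   1/4     0 ]
R1 <- R1 - (-2/3)*R2:  [    1     0  -2/3  |     0   1/6     0 ]
R3 <- R3 - (8)*R2:  [  0   0   6  |  -6  -2   1 ]
R3 <- (1/6)*R3:  [    0     0     1  |    -1  -1/3   1/6 ]
R1 <- R1 - (-2/3)*R3:  [     1      0      0  |   -2/3  -1/18    1/9 ]
R2 <- R2 - (-3/2)*R3:  [    0     1     0  |  -5/4  -1/4   1/4 ]
Right block of [I | A^{-1}] is the inverse:
[ -2/3  -1/18  1/9 ]
[ -5/4   -1/4  1/4 ]
[   -1   -1/3  1/6 ]

inverse = [-2/3 -1/18 1/9; -5/4 -1/4 1/4; -1 -1/3 1/6]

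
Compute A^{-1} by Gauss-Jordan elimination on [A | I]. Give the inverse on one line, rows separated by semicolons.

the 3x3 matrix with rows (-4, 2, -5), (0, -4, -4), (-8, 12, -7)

inverse = [-19/20 23/40 7/20; -2/5 3/20 1/5; 2/5 -2/5 -1/5]

Gauss-Jordan on [A | I]:
R1 <- (1/-4)*R1:  [    1  -1/2   5/4  |  -1/4     0     0 ]
R3 <- R3 - (-8)*R1:  [  0   8   3  |  -2   0   1 ]
R2 <- (1/-4)*R2:  [    0     1     1  |     0  -1/4     0 ]
R1 <- R1 - (-1/2)*R2:  [    1     0   7/4  |  -1/4  -1/8     0 ]
R3 <- R3 - (8)*R2:  [  0   0  -5  |  -2   2   1 ]
R3 <- (1/-5)*R3:  [    0     0     1  |   2/5  -2/5  -1/5 ]
R1 <- R1 - (7/4)*R3:  [      1       0       0  |  -19/20   23/40    7/20 ]
R2 <- R2 - (1)*R3:  [    0     1     0  |  -2/5  3/20   1/5 ]
Right block of [I | A^{-1}] is the inverse:
[ -19/20  23/40  7/20 ]
[   -2/5   3/20   1/5 ]
[    2/5   -2/5  -1/5 ]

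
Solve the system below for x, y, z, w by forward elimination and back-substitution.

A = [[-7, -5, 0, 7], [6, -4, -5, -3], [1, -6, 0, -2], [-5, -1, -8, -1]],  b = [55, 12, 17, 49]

Forward elimination on [A|b]:
R2 <- R2 - (-6/7)*R1:  [     0  -58/7     -5      3  414/7 ]
R3 <- R3 - (-1/7)*R1:  [     0  -47/7      0     -1  174/7 ]
R4 <- R4 - (5/7)*R1:  [    0  18/7    -8    -6  68/7 ]
R3 <- R3 - (47/58)*R2:  [       0        0   235/58  -199/58  -669/29 ]
R4 <- R4 - (-9/29)*R2:  [       0        0  -277/29  -147/29   814/29 ]
R4 <- R4 - (-554/235)*R3:  [         0          0          0  -3092/235  -6184/235 ]
Row echelon form:
[ -7     -5       0          7  |         55 ]
[  0  -58/7      -5          3  |      414/7 ]
[  0      0  235/58    -199/58  |    -669/29 ]
[  0      0       0  -3092/235  |  -6184/235 ]
Back-substitution:
w = (-6184/235) / (-3092/235) = 2
z = (-669/29 - (-199/58)*(2)) / (235/58) = -4
y = (414/7 - (-5)*(-4) - (3)*(2)) / (-58/7) = -4
x = (55 - (-5)*(-4) - (7)*(2)) / -7 = -3

(-3, -4, -4, 2)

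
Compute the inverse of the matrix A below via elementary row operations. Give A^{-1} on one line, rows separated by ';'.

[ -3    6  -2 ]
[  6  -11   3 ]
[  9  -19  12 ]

Gauss-Jordan on [A | I]:
R1 <- (1/-3)*R1:  [    1    -2   2/3  |  -1/3     0     0 ]
R2 <- R2 - (6)*R1:  [  0   1  -1  |   2   1   0 ]
R3 <- R3 - (9)*R1:  [  0  -1   6  |   3   0   1 ]
R1 <- R1 - (-2)*R2:  [    1     0  -4/3  |  11/3     2     0 ]
R3 <- R3 - (-1)*R2:  [ 0  0  5  |  5  1  1 ]
R3 <- (1/5)*R3:  [   0    0    1  |    1  1/5  1/5 ]
R1 <- R1 - (-4/3)*R3:  [     1      0      0  |      5  34/15   4/15 ]
R2 <- R2 - (-1)*R3:  [   0    1    0  |    3  6/5  1/5 ]
Right block of [I | A^{-1}] is the inverse:
[ 5  34/15  4/15 ]
[ 3    6/5   1/5 ]
[ 1    1/5   1/5 ]

inverse = [5 34/15 4/15; 3 6/5 1/5; 1 1/5 1/5]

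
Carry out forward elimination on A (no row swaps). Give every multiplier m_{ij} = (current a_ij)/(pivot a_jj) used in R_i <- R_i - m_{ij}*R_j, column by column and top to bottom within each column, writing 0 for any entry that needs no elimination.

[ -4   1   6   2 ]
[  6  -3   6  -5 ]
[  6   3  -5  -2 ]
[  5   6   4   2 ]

multipliers: -3/2, -3/2, -5/4, -3, -29/6, 12/7

Forward elimination:
R2 <- R2 - (-3/2)*R1:  [    0  -3/2    15    -2 ]
R3 <- R3 - (-3/2)*R1:  [   0  9/2    4    1 ]
R4 <- R4 - (-5/4)*R1:  [    0  29/4  23/2   9/2 ]
R3 <- R3 - (-3)*R2:  [  0   0  49  -5 ]
R4 <- R4 - (-29/6)*R2:  [     0      0     84  -31/6 ]
R4 <- R4 - (12/7)*R3:  [      0       0       0  143/42 ]
Multipliers (in order of application): m_{21} = -3/2, m_{31} = -3/2, m_{41} = -5/4, m_{32} = -3, m_{42} = -29/6, m_{43} = 12/7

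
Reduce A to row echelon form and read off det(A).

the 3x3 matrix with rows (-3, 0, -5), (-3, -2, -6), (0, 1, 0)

det(A) = -3

Forward elimination:
R2 <- R2 - (1)*R1:  [  0  -2  -1 ]
R3 <- R3 - (-1/2)*R2:  [    0     0  -1/2 ]
Upper-triangular form:
[ -3   0    -5 ]
[  0  -2    -1 ]
[  0   0  -1/2 ]
det(A) = (-1)^0 * (-3) * (-2) * (-1/2) = -3  (0 row swaps -> sign +1)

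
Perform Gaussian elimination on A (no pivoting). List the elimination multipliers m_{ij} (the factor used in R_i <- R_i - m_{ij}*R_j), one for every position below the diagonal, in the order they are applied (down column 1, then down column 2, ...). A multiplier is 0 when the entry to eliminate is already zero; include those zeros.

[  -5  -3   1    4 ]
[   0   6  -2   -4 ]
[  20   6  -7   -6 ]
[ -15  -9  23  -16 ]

Forward elimination:
R2: entry in column 1 is already 0 -> m_{21} = 0 (no row operation needed)
R3 <- R3 - (-4)*R1:  [  0  -6  -3  10 ]
R4 <- R4 - (3)*R1:  [   0    0   20  -28 ]
R3 <- R3 - (-1)*R2:  [  0   0  -5   6 ]
R4: entry in column 2 is already 0 -> m_{42} = 0 (no row operation needed)
R4 <- R4 - (-4)*R3:  [  0   0   0  -4 ]
Multipliers (in order of application): m_{21} = 0, m_{31} = -4, m_{41} = 3, m_{32} = -1, m_{42} = 0, m_{43} = -4

multipliers: 0, -4, 3, -1, 0, -4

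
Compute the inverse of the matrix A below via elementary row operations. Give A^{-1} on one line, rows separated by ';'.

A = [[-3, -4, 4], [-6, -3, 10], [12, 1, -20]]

Gauss-Jordan on [A | I]:
R1 <- (1/-3)*R1:  [    1   4/3  -4/3  |  -1/3     0     0 ]
R2 <- R2 - (-6)*R1:  [  0   5   2  |  -2   1   0 ]
R3 <- R3 - (12)*R1:  [   0  -15   -4  |    4    0    1 ]
R2 <- (1/5)*R2:  [    0     1   2/5  |  -2/5   1/5     0 ]
R1 <- R1 - (4/3)*R2:  [      1       0  -28/15  |     1/5   -4/15       0 ]
R3 <- R3 - (-15)*R2:  [  0   0   2  |  -2   3   1 ]
R3 <- (1/2)*R3:  [   0    0    1  |   -1  3/2  1/2 ]
R1 <- R1 - (-28/15)*R3:  [     1      0      0  |   -5/3  38/15  14/15 ]
R2 <- R2 - (2/5)*R3:  [    0     1     0  |     0  -2/5  -1/5 ]
Right block of [I | A^{-1}] is the inverse:
[ -5/3  38/15  14/15 ]
[    0   -2/5   -1/5 ]
[   -1    3/2    1/2 ]

inverse = [-5/3 38/15 14/15; 0 -2/5 -1/5; -1 3/2 1/2]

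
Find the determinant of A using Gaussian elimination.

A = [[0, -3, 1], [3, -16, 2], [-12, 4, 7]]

det(A) = -45

Forward elimination:
R1 <-> R2   (pivot in column 1 was zero)
[   3  -16  2 ]
[   0   -3  1 ]
[ -12    4  7 ]
R3 <- R3 - (-4)*R1:  [   0  -60   15 ]
R3 <- R3 - (20)*R2:  [  0   0  -5 ]
Upper-triangular form:
[ 3  -16   2 ]
[ 0   -3   1 ]
[ 0    0  -5 ]
det(A) = (-1)^1 * (3) * (-3) * (-5) = -45  (1 row swap -> sign -1)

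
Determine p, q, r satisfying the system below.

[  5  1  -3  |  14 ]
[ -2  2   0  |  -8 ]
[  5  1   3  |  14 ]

Forward elimination on [A|b]:
R2 <- R2 - (-2/5)*R1:  [     0   12/5   -6/5  -12/5 ]
R3 <- R3 - (1)*R1:  [ 0  0  6  0 ]
Row echelon form:
[ 5     1    -3  |     14 ]
[ 0  12/5  -6/5  |  -12/5 ]
[ 0     0     6  |      0 ]
Back-substitution:
r = (0) / 6 = 0
q = (-12/5 - (-6/5)*(0)) / (12/5) = -1
p = (14 - (1)*(-1) - (-3)*(0)) / 5 = 3

(3, -1, 0)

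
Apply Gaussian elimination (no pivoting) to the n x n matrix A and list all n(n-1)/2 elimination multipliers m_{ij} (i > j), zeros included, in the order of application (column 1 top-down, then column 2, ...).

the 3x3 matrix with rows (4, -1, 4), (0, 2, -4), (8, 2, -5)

Forward elimination:
R2: entry in column 1 is already 0 -> m_{21} = 0 (no row operation needed)
R3 <- R3 - (2)*R1:  [   0    4  -13 ]
R3 <- R3 - (2)*R2:  [  0   0  -5 ]
Multipliers (in order of application): m_{21} = 0, m_{31} = 2, m_{32} = 2

multipliers: 0, 2, 2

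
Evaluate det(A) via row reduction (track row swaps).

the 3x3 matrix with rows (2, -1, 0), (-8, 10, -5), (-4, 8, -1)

Forward elimination:
R2 <- R2 - (-4)*R1:  [  0   6  -5 ]
R3 <- R3 - (-2)*R1:  [  0   6  -1 ]
R3 <- R3 - (1)*R2:  [ 0  0  4 ]
Upper-triangular form:
[ 2  -1   0 ]
[ 0   6  -5 ]
[ 0   0   4 ]
det(A) = (-1)^0 * (2) * (6) * (4) = 48  (0 row swaps -> sign +1)

det(A) = 48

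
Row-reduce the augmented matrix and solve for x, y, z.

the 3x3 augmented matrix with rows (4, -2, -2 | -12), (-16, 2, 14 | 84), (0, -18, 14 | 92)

Forward elimination on [A|b]:
R2 <- R2 - (-4)*R1:  [  0  -6   6  36 ]
R3 <- R3 - (3)*R2:  [   0    0   -4  -16 ]
Row echelon form:
[ 4  -2  -2  |  -12 ]
[ 0  -6   6  |   36 ]
[ 0   0  -4  |  -16 ]
Back-substitution:
z = (-16) / -4 = 4
y = (36 - (6)*(4)) / -6 = -2
x = (-12 - (-2)*(-2) - (-2)*(4)) / 4 = -2

(-2, -2, 4)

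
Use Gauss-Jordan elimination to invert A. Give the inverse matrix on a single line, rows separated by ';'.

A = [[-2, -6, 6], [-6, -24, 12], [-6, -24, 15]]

inverse = [-2 -3/2 2; 1/2 1/6 -1/3; 0 -1/3 1/3]

Gauss-Jordan on [A | I]:
R1 <- (1/-2)*R1:  [    1     3    -3  |  -1/2     0     0 ]
R2 <- R2 - (-6)*R1:  [  0  -6  -6  |  -3   1   0 ]
R3 <- R3 - (-6)*R1:  [  0  -6  -3  |  -3   0   1 ]
R2 <- (1/-6)*R2:  [    0     1     1  |   1/2  -1/6     0 ]
R1 <- R1 - (3)*R2:  [   1    0   -6  |   -2  1/2    0 ]
R3 <- R3 - (-6)*R2:  [  0   0   3  |   0  -1   1 ]
R3 <- (1/3)*R3:  [    0     0     1  |     0  -1/3   1/3 ]
R1 <- R1 - (-6)*R3:  [    1     0     0  |    -2  -3/2     2 ]
R2 <- R2 - (1)*R3:  [    0     1     0  |   1/2   1/6  -1/3 ]
Right block of [I | A^{-1}] is the inverse:
[  -2  -3/2     2 ]
[ 1/2   1/6  -1/3 ]
[   0  -1/3   1/3 ]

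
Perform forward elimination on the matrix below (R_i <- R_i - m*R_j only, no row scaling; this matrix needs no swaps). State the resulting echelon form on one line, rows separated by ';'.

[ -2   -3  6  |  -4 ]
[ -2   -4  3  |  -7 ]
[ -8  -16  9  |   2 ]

REF = [-2 -3 6 -4; 0 -1 -3 -3; 0 0 -3 30]

Forward elimination:
R2 <- R2 - (1)*R1:  [  0  -1  -3  -3 ]
R3 <- R3 - (4)*R1:  [   0   -4  -15   18 ]
R3 <- R3 - (4)*R2:  [  0   0  -3  30 ]
Row echelon form:
[ -2  -3   6  |  -4 ]
[  0  -1  -3  |  -3 ]
[  0   0  -3  |  30 ]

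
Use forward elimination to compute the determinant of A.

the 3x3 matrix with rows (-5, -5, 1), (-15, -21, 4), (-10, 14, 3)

det(A) = 150

Forward elimination:
R2 <- R2 - (3)*R1:  [  0  -6   1 ]
R3 <- R3 - (2)*R1:  [  0  24   1 ]
R3 <- R3 - (-4)*R2:  [ 0  0  5 ]
Upper-triangular form:
[ -5  -5  1 ]
[  0  -6  1 ]
[  0   0  5 ]
det(A) = (-1)^0 * (-5) * (-6) * (5) = 150  (0 row swaps -> sign +1)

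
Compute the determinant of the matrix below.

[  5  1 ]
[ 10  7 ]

det(A) = 25

Forward elimination:
R2 <- R2 - (2)*R1:  [ 0  5 ]
Upper-triangular form:
[ 5  1 ]
[ 0  5 ]
det(A) = (-1)^0 * (5) * (5) = 25  (0 row swaps -> sign +1)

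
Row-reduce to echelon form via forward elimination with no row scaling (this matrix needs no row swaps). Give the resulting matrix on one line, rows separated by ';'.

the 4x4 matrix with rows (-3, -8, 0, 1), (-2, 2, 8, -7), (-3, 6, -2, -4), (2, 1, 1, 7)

REF = [-3 -8 0 1; 0 22/3 8 -23/3; 0 0 -190/11 106/11; 0 0 0 1203/190]

Forward elimination:
R2 <- R2 - (2/3)*R1:  [     0   22/3      8  -23/3 ]
R3 <- R3 - (1)*R1:  [  0  14  -2  -5 ]
R4 <- R4 - (-2/3)*R1:  [     0  -13/3      1   23/3 ]
R3 <- R3 - (21/11)*R2:  [       0        0  -190/11   106/11 ]
R4 <- R4 - (-13/22)*R2:  [     0      0  63/11  69/22 ]
R4 <- R4 - (-63/190)*R3:  [        0         0         0  1203/190 ]
Row echelon form:
[ -3    -8        0         1 ]
[  0  22/3        8     -23/3 ]
[  0     0  -190/11    106/11 ]
[  0     0        0  1203/190 ]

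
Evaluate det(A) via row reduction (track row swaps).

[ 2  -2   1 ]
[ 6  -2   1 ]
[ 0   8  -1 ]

Forward elimination:
R2 <- R2 - (3)*R1:  [  0   4  -2 ]
R3 <- R3 - (2)*R2:  [ 0  0  3 ]
Upper-triangular form:
[ 2  -2   1 ]
[ 0   4  -2 ]
[ 0   0   3 ]
det(A) = (-1)^0 * (2) * (4) * (3) = 24  (0 row swaps -> sign +1)

det(A) = 24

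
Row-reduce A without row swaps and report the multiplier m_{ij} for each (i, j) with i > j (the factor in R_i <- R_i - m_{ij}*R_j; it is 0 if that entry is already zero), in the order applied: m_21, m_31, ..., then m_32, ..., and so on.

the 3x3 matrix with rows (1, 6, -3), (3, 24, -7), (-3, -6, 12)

multipliers: 3, -3, 2

Forward elimination:
R2 <- R2 - (3)*R1:  [ 0  6  2 ]
R3 <- R3 - (-3)*R1:  [  0  12   3 ]
R3 <- R3 - (2)*R2:  [  0   0  -1 ]
Multipliers (in order of application): m_{21} = 3, m_{31} = -3, m_{32} = 2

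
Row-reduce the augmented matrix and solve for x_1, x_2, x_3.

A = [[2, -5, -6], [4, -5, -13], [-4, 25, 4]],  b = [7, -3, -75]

Forward elimination on [A|b]:
R2 <- R2 - (2)*R1:  [   0    5   -1  -17 ]
R3 <- R3 - (-2)*R1:  [   0   15   -8  -61 ]
R3 <- R3 - (3)*R2:  [   0    0   -5  -10 ]
Row echelon form:
[ 2  -5  -6  |    7 ]
[ 0   5  -1  |  -17 ]
[ 0   0  -5  |  -10 ]
Back-substitution:
x_3 = (-10) / -5 = 2
x_2 = (-17 - (-1)*(2)) / 5 = -3
x_1 = (7 - (-5)*(-3) - (-6)*(2)) / 2 = 2

(2, -3, 2)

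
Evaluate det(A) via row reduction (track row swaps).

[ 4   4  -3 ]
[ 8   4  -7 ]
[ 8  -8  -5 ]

Forward elimination:
R2 <- R2 - (2)*R1:  [  0  -4  -1 ]
R3 <- R3 - (2)*R1:  [   0  -16    1 ]
R3 <- R3 - (4)*R2:  [ 0  0  5 ]
Upper-triangular form:
[ 4   4  -3 ]
[ 0  -4  -1 ]
[ 0   0   5 ]
det(A) = (-1)^0 * (4) * (-4) * (5) = -80  (0 row swaps -> sign +1)

det(A) = -80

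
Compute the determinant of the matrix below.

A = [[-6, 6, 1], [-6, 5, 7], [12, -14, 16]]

det(A) = 36

Forward elimination:
R2 <- R2 - (1)*R1:  [  0  -1   6 ]
R3 <- R3 - (-2)*R1:  [  0  -2  18 ]
R3 <- R3 - (2)*R2:  [ 0  0  6 ]
Upper-triangular form:
[ -6   6  1 ]
[  0  -1  6 ]
[  0   0  6 ]
det(A) = (-1)^0 * (-6) * (-1) * (6) = 36  (0 row swaps -> sign +1)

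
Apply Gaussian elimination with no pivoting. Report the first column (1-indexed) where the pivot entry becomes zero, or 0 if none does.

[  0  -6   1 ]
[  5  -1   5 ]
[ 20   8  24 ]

first zero-pivot column = 1

Naive forward elimination:
Pivot entry (1,1) is zero but row 2 has 5 in column 1 -> naive elimination stops; a row interchange (e.g. R1 <-> R2) would be required here.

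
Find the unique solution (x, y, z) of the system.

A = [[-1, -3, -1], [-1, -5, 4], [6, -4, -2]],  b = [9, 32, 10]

Forward elimination on [A|b]:
R2 <- R2 - (1)*R1:  [  0  -2   5  23 ]
R3 <- R3 - (-6)*R1:  [   0  -22   -8   64 ]
R3 <- R3 - (11)*R2:  [    0     0   -63  -189 ]
Row echelon form:
[ -1  -3   -1  |     9 ]
[  0  -2    5  |    23 ]
[  0   0  -63  |  -189 ]
Back-substitution:
z = (-189) / -63 = 3
y = (23 - (5)*(3)) / -2 = -4
x = (9 - (-3)*(-4) - (-1)*(3)) / -1 = 0

(0, -4, 3)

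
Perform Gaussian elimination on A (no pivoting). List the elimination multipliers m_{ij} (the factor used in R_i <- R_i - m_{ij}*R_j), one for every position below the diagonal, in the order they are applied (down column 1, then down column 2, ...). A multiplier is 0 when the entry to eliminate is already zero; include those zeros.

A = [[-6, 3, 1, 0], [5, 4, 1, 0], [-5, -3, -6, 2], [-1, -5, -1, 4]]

Forward elimination:
R2 <- R2 - (-5/6)*R1:  [    0  13/2  11/6     0 ]
R3 <- R3 - (5/6)*R1:  [     0  -11/2  -41/6      2 ]
R4 <- R4 - (1/6)*R1:  [     0  -11/2   -7/6      4 ]
R3 <- R3 - (-11/13)*R2:  [       0        0  -206/39        2 ]
R4 <- R4 - (-11/13)*R2:  [    0     0  5/13     4 ]
R4 <- R4 - (-15/206)*R3:  [       0        0        0  427/103 ]
Multipliers (in order of application): m_{21} = -5/6, m_{31} = 5/6, m_{41} = 1/6, m_{32} = -11/13, m_{42} = -11/13, m_{43} = -15/206

multipliers: -5/6, 5/6, 1/6, -11/13, -11/13, -15/206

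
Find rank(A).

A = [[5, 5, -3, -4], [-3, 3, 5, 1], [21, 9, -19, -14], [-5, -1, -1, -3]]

Row reduction:
R2 <- R2 - (-3/5)*R1:  [    0     6  16/5  -7/5 ]
R3 <- R3 - (21/5)*R1:  [     0    -12  -32/5   14/5 ]
R4 <- R4 - (-1)*R1:  [  0   4  -4  -7 ]
R3 <- R3 - (-2)*R2:  [ 0  0  0  0 ]
R4 <- R4 - (2/3)*R2:  [      0       0  -92/15  -91/15 ]
R3 <-> R4   (pivot in column 3 was zero)
[ 5  5      -3      -4 ]
[ 0  6    16/5    -7/5 ]
[ 0  0  -92/15  -91/15 ]
[ 0  0       0       0 ]
Row echelon form:
[ 5  5      -3      -4 ]
[ 0  6    16/5    -7/5 ]
[ 0  0  -92/15  -91/15 ]
[ 0  0       0       0 ]
Nonzero rows / pivot columns: 3

rank(A) = 3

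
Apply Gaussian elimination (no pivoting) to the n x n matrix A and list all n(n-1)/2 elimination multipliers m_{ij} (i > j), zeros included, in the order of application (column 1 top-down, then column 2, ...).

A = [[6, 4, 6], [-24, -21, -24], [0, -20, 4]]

multipliers: -4, 0, 4

Forward elimination:
R2 <- R2 - (-4)*R1:  [  0  -5   0 ]
R3: entry in column 1 is already 0 -> m_{31} = 0 (no row operation needed)
R3 <- R3 - (4)*R2:  [ 0  0  4 ]
Multipliers (in order of application): m_{21} = -4, m_{31} = 0, m_{32} = 4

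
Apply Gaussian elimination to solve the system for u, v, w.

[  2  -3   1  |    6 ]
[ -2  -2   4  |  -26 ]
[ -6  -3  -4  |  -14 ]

Forward elimination on [A|b]:
R2 <- R2 - (-1)*R1:  [   0   -5    5  -20 ]
R3 <- R3 - (-3)*R1:  [   0  -12   -1    4 ]
R3 <- R3 - (12/5)*R2:  [   0    0  -13   52 ]
Row echelon form:
[ 2  -3    1  |    6 ]
[ 0  -5    5  |  -20 ]
[ 0   0  -13  |   52 ]
Back-substitution:
w = (52) / -13 = -4
v = (-20 - (5)*(-4)) / -5 = 0
u = (6 - (-3)*(0) - (1)*(-4)) / 2 = 5

(5, 0, -4)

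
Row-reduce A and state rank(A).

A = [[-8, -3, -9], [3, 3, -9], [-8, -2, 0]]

Row reduction:
R2 <- R2 - (-3/8)*R1:  [     0   15/8  -99/8 ]
R3 <- R3 - (1)*R1:  [ 0  1  9 ]
R3 <- R3 - (8/15)*R2:  [    0     0  78/5 ]
Row echelon form:
[ -8    -3     -9 ]
[  0  15/8  -99/8 ]
[  0     0   78/5 ]
Nonzero rows / pivot columns: 3

rank(A) = 3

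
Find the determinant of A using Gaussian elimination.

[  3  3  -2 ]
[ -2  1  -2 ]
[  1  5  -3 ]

Forward elimination:
R2 <- R2 - (-2/3)*R1:  [     0      3  -10/3 ]
R3 <- R3 - (1/3)*R1:  [    0     4  -7/3 ]
R3 <- R3 - (4/3)*R2:  [    0     0  19/9 ]
Upper-triangular form:
[ 3  3     -2 ]
[ 0  3  -10/3 ]
[ 0  0   19/9 ]
det(A) = (-1)^0 * (3) * (3) * (19/9) = 19  (0 row swaps -> sign +1)

det(A) = 19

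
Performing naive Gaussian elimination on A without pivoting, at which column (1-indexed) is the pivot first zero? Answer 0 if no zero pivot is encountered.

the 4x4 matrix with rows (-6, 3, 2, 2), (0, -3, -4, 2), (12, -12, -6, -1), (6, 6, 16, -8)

first zero-pivot column = 0

Naive forward elimination:
R3 <- R3 - (-2)*R1:  [  0  -6  -2   3 ]
R4 <- R4 - (-1)*R1:  [  0   9  18  -6 ]
R3 <- R3 - (2)*R2:  [  0   0   6  -1 ]
R4 <- R4 - (-3)*R2:  [ 0  0  6  0 ]
R4 <- R4 - (1)*R3:  [ 0  0  0  1 ]
All pivots nonzero; naive elimination completes without hitting a zero pivot.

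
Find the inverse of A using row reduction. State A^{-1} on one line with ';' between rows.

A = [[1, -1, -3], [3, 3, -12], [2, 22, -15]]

Gauss-Jordan on [A | I]:
R2 <- R2 - (3)*R1:  [  0   6  -3  |  -3   1   0 ]
R3 <- R3 - (2)*R1:  [  0  24  -9  |  -2   0   1 ]
R2 <- (1/6)*R2:  [    0     1  -1/2  |  -1/2   1/6     0 ]
R1 <- R1 - (-1)*R2:  [    1     0  -7/2  |   1/2   1/6     0 ]
R3 <- R3 - (24)*R2:  [  0   0   3  |  10  -4   1 ]
R3 <- (1/3)*R3:  [    0     0     1  |  10/3  -4/3   1/3 ]
R1 <- R1 - (-7/2)*R3:  [    1     0     0  |  73/6  -9/2   7/6 ]
R2 <- R2 - (-1/2)*R3:  [    0     1     0  |   7/6  -1/2   1/6 ]
Right block of [I | A^{-1}] is the inverse:
[ 73/6  -9/2  7/6 ]
[  7/6  -1/2  1/6 ]
[ 10/3  -4/3  1/3 ]

inverse = [73/6 -9/2 7/6; 7/6 -1/2 1/6; 10/3 -4/3 1/3]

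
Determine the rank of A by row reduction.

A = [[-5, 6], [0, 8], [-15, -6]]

rank(A) = 2

Row reduction:
R3 <- R3 - (3)*R1:  [   0  -24 ]
R3 <- R3 - (-3)*R2:  [ 0  0 ]
Row echelon form:
[ -5  6 ]
[  0  8 ]
[  0  0 ]
Nonzero rows / pivot columns: 2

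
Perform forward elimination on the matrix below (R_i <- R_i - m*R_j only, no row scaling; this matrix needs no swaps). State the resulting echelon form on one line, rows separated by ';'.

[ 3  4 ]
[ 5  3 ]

Forward elimination:
R2 <- R2 - (5/3)*R1:  [     0  -11/3 ]
Row echelon form:
[ 3      4 ]
[ 0  -11/3 ]

REF = [3 4; 0 -11/3]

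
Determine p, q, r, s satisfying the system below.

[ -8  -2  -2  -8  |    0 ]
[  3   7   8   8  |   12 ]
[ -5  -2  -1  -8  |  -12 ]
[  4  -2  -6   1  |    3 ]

Forward elimination on [A|b]:
R2 <- R2 - (-3/8)*R1:  [    0  25/4  29/4     5    12 ]
R3 <- R3 - (5/8)*R1:  [    0  -3/4   1/4    -3   -12 ]
R4 <- R4 - (-1/2)*R1:  [  0  -3  -7  -3   3 ]
R3 <- R3 - (-3/25)*R2:  [       0        0    28/25    -12/5  -264/25 ]
R4 <- R4 - (-12/25)*R2:  [      0       0  -88/25    -3/5  219/25 ]
R4 <- R4 - (-22/7)*R3:  [      0       0       0   -57/7  -171/7 ]
Row echelon form:
[ -8    -2     -2     -8  |        0 ]
[  0  25/4   29/4      5  |       12 ]
[  0     0  28/25  -12/5  |  -264/25 ]
[  0     0      0  -57/7  |   -171/7 ]
Back-substitution:
s = (-171/7) / (-57/7) = 3
r = (-264/25 - (-12/5)*(3)) / (28/25) = -3
q = (12 - (29/4)*(-3) - (5)*(3)) / (25/4) = 3
p = (0 - (-2)*(3) - (-2)*(-3) - (-8)*(3)) / -8 = -3

(-3, 3, -3, 3)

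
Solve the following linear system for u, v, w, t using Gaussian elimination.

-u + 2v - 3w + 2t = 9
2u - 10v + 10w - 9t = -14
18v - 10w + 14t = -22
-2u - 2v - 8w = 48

Forward elimination on [A|b]:
R2 <- R2 - (-2)*R1:  [  0  -6   4  -5   4 ]
R4 <- R4 - (2)*R1:  [  0  -6  -2  -4  30 ]
R3 <- R3 - (-3)*R2:  [   0    0    2   -1  -10 ]
R4 <- R4 - (1)*R2:  [  0   0  -6   1  26 ]
R4 <- R4 - (-3)*R3:  [  0   0   0  -2  -4 ]
Row echelon form:
[ -1   2  -3   2  |    9 ]
[  0  -6   4  -5  |    4 ]
[  0   0   2  -1  |  -10 ]
[  0   0   0  -2  |   -4 ]
Back-substitution:
t = (-4) / -2 = 2
w = (-10 - (-1)*(2)) / 2 = -4
v = (4 - (4)*(-4) - (-5)*(2)) / -6 = -5
u = (9 - (2)*(-5) - (-3)*(-4) - (2)*(2)) / -1 = -3

(-3, -5, -4, 2)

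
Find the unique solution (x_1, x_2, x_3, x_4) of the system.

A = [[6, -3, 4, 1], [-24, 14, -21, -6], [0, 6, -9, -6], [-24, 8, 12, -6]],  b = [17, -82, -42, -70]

Forward elimination on [A|b]:
R2 <- R2 - (-4)*R1:  [   0    2   -5   -2  -14 ]
R4 <- R4 - (-4)*R1:  [  0  -4  28  -2  -2 ]
R3 <- R3 - (3)*R2:  [ 0  0  6  0  0 ]
R4 <- R4 - (-2)*R2:  [   0    0   18   -6  -30 ]
R4 <- R4 - (3)*R3:  [   0    0    0   -6  -30 ]
Row echelon form:
[ 6  -3   4   1  |   17 ]
[ 0   2  -5  -2  |  -14 ]
[ 0   0   6   0  |    0 ]
[ 0   0   0  -6  |  -30 ]
Back-substitution:
x_4 = (-30) / -6 = 5
x_3 = (0) / 6 = 0
x_2 = (-14 - (-5)*(0) - (-2)*(5)) / 2 = -2
x_1 = (17 - (-3)*(-2) - (4)*(0) - (1)*(5)) / 6 = 1

(1, -2, 0, 5)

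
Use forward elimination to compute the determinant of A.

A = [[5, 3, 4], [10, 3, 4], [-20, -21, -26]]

Forward elimination:
R2 <- R2 - (2)*R1:  [  0  -3  -4 ]
R3 <- R3 - (-4)*R1:  [   0   -9  -10 ]
R3 <- R3 - (3)*R2:  [ 0  0  2 ]
Upper-triangular form:
[ 5   3   4 ]
[ 0  -3  -4 ]
[ 0   0   2 ]
det(A) = (-1)^0 * (5) * (-3) * (2) = -30  (0 row swaps -> sign +1)

det(A) = -30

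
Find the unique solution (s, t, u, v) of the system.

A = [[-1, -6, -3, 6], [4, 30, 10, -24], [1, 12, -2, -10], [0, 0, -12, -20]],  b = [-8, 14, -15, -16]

(5, -2, 3, -1)

Forward elimination on [A|b]:
R2 <- R2 - (-4)*R1:  [   0    6   -2    0  -18 ]
R3 <- R3 - (-1)*R1:  [   0    6   -5   -4  -23 ]
R3 <- R3 - (1)*R2:  [  0   0  -3  -4  -5 ]
R4 <- R4 - (4)*R3:  [  0   0   0  -4   4 ]
Row echelon form:
[ -1  -6  -3   6  |   -8 ]
[  0   6  -2   0  |  -18 ]
[  0   0  -3  -4  |   -5 ]
[  0   0   0  -4  |    4 ]
Back-substitution:
v = (4) / -4 = -1
u = (-5 - (-4)*(-1)) / -3 = 3
t = (-18 - (-2)*(3)) / 6 = -2
s = (-8 - (-6)*(-2) - (-3)*(3) - (6)*(-1)) / -1 = 5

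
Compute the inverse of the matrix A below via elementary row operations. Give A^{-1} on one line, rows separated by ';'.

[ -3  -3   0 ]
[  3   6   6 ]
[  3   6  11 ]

Gauss-Jordan on [A | I]:
R1 <- (1/-3)*R1:  [    1     1     0  |  -1/3     0     0 ]
R2 <- R2 - (3)*R1:  [ 0  3  6  |  1  1  0 ]
R3 <- R3 - (3)*R1:  [  0   3  11  |   1   0   1 ]
R2 <- (1/3)*R2:  [   0    1    2  |  1/3  1/3    0 ]
R1 <- R1 - (1)*R2:  [    1     0    -2  |  -2/3  -1/3     0 ]
R3 <- R3 - (3)*R2:  [  0   0   5  |   0  -1   1 ]
R3 <- (1/5)*R3:  [    0     0     1  |     0  -1/5   1/5 ]
R1 <- R1 - (-2)*R3:  [      1       0       0  |    -2/3  -11/15     2/5 ]
R2 <- R2 - (2)*R3:  [     0      1      0  |    1/3  11/15   -2/5 ]
Right block of [I | A^{-1}] is the inverse:
[ -2/3  -11/15   2/5 ]
[  1/3   11/15  -2/5 ]
[    0    -1/5   1/5 ]

inverse = [-2/3 -11/15 2/5; 1/3 11/15 -2/5; 0 -1/5 1/5]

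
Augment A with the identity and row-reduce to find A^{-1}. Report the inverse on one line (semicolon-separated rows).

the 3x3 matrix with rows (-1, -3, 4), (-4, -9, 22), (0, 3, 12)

Gauss-Jordan on [A | I]:
R1 <- (1/-1)*R1:  [  1   3  -4  |  -1   0   0 ]
R2 <- R2 - (-4)*R1:  [  0   3   6  |  -4   1   0 ]
R2 <- (1/3)*R2:  [    0     1     2  |  -4/3   1/3     0 ]
R1 <- R1 - (3)*R2:  [   1    0  -10  |    3   -1    0 ]
R3 <- R3 - (3)*R2:  [  0   0   6  |   4  -1   1 ]
R3 <- (1/6)*R3:  [    0     0     1  |   2/3  -1/6   1/6 ]
R1 <- R1 - (-10)*R3:  [    1     0     0  |  29/3  -8/3   5/3 ]
R2 <- R2 - (2)*R3:  [    0     1     0  |  -8/3   2/3  -1/3 ]
Right block of [I | A^{-1}] is the inverse:
[ 29/3  -8/3   5/3 ]
[ -8/3   2/3  -1/3 ]
[  2/3  -1/6   1/6 ]

inverse = [29/3 -8/3 5/3; -8/3 2/3 -1/3; 2/3 -1/6 1/6]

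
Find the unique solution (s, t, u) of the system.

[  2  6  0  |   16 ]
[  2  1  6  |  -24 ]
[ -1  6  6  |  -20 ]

(2, 2, -5)

Forward elimination on [A|b]:
R2 <- R2 - (1)*R1:  [   0   -5    6  -40 ]
R3 <- R3 - (-1/2)*R1:  [   0    9    6  -12 ]
R3 <- R3 - (-9/5)*R2:  [    0     0  84/5   -84 ]
Row echelon form:
[ 2   6     0  |   16 ]
[ 0  -5     6  |  -40 ]
[ 0   0  84/5  |  -84 ]
Back-substitution:
u = (-84) / (84/5) = -5
t = (-40 - (6)*(-5)) / -5 = 2
s = (16 - (6)*(2)) / 2 = 2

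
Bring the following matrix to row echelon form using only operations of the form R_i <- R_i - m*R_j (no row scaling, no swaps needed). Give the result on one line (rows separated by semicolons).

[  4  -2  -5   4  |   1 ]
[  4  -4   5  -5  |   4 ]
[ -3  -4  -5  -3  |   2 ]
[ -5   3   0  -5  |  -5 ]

Forward elimination:
R2 <- R2 - (1)*R1:  [  0  -2  10  -9   3 ]
R3 <- R3 - (-3/4)*R1:  [     0  -11/2  -35/4      0   11/4 ]
R4 <- R4 - (-5/4)*R1:  [     0    1/2  -25/4      0  -15/4 ]
R3 <- R3 - (11/4)*R2:  [      0       0  -145/4    99/4   -11/2 ]
R4 <- R4 - (-1/4)*R2:  [     0      0  -15/4   -9/4     -3 ]
R4 <- R4 - (3/29)*R3:  [       0        0        0  -279/58  -141/58 ]
Row echelon form:
[ 4  -2      -5        4  |        1 ]
[ 0  -2      10       -9  |        3 ]
[ 0   0  -145/4     99/4  |    -11/2 ]
[ 0   0       0  -279/58  |  -141/58 ]

REF = [4 -2 -5 4 1; 0 -2 10 -9 3; 0 0 -145/4 99/4 -11/2; 0 0 0 -279/58 -141/58]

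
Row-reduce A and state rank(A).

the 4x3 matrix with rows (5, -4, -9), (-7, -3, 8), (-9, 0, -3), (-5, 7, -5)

Row reduction:
R2 <- R2 - (-7/5)*R1:  [     0  -43/5  -23/5 ]
R3 <- R3 - (-9/5)*R1:  [     0  -36/5  -96/5 ]
R4 <- R4 - (-1)*R1:  [   0    3  -14 ]
R3 <- R3 - (36/43)*R2:  [       0        0  -660/43 ]
R4 <- R4 - (-15/43)*R2:  [       0        0  -671/43 ]
R4 <- R4 - (61/60)*R3:  [ 0  0  0 ]
Row echelon form:
[ 5     -4       -9 ]
[ 0  -43/5    -23/5 ]
[ 0      0  -660/43 ]
[ 0      0        0 ]
Nonzero rows / pivot columns: 3

rank(A) = 3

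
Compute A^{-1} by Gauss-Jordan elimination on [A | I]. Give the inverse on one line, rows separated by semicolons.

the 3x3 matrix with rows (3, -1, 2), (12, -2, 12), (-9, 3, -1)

Gauss-Jordan on [A | I]:
R1 <- (1/3)*R1:  [    1  -1/3   2/3  |   1/3     0     0 ]
R2 <- R2 - (12)*R1:  [  0   2   4  |  -4   1   0 ]
R3 <- R3 - (-9)*R1:  [ 0  0  5  |  3  0  1 ]
R2 <- (1/2)*R2:  [   0    1    2  |   -2  1/2    0 ]
R1 <- R1 - (-1/3)*R2:  [    1     0   4/3  |  -1/3   1/6     0 ]
R3 <- (1/5)*R3:  [   0    0    1  |  3/5    0  1/5 ]
R1 <- R1 - (4/3)*R3:  [      1       0       0  |  -17/15     1/6   -4/15 ]
R2 <- R2 - (2)*R3:  [     0      1      0  |  -16/5    1/2   -2/5 ]
Right block of [I | A^{-1}] is the inverse:
[ -17/15  1/6  -4/15 ]
[  -16/5  1/2   -2/5 ]
[    3/5    0    1/5 ]

inverse = [-17/15 1/6 -4/15; -16/5 1/2 -2/5; 3/5 0 1/5]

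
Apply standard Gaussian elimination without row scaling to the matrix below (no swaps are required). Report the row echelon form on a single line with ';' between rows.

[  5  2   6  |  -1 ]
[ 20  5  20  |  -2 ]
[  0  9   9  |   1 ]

REF = [5 2 6 -1; 0 -3 -4 2; 0 0 -3 7]

Forward elimination:
R2 <- R2 - (4)*R1:  [  0  -3  -4   2 ]
R3 <- R3 - (-3)*R2:  [  0   0  -3   7 ]
Row echelon form:
[ 5   2   6  |  -1 ]
[ 0  -3  -4  |   2 ]
[ 0   0  -3  |   7 ]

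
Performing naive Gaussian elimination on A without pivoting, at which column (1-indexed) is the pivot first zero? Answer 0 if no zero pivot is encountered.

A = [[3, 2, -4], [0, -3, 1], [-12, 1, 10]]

Naive forward elimination:
R3 <- R3 - (-4)*R1:  [  0   9  -6 ]
R3 <- R3 - (-3)*R2:  [  0   0  -3 ]
All pivots nonzero; naive elimination completes without hitting a zero pivot.

first zero-pivot column = 0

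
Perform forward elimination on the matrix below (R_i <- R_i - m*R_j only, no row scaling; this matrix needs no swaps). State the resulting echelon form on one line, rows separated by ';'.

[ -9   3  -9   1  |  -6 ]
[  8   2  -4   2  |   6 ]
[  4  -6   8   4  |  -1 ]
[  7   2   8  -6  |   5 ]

REF = [-9 3 -9 1 -6; 0 14/3 -12 26/9 2/3; 0 0 -8 22/3 -3; 0 0 0 271/84 -271/56]

Forward elimination:
R2 <- R2 - (-8/9)*R1:  [    0  14/3   -12  26/9   2/3 ]
R3 <- R3 - (-4/9)*R1:  [     0  -14/3      4   40/9  -11/3 ]
R4 <- R4 - (-7/9)*R1:  [     0   13/3      1  -47/9    1/3 ]
R3 <- R3 - (-1)*R2:  [    0     0    -8  22/3    -3 ]
R4 <- R4 - (13/14)*R2:  [       0        0     85/7  -166/21     -2/7 ]
R4 <- R4 - (-85/56)*R3:  [       0        0        0   271/84  -271/56 ]
Row echelon form:
[ -9     3   -9       1  |       -6 ]
[  0  14/3  -12    26/9  |      2/3 ]
[  0     0   -8    22/3  |       -3 ]
[  0     0    0  271/84  |  -271/56 ]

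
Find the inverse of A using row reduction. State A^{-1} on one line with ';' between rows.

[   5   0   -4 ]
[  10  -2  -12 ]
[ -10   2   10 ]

inverse = [1/5 -2/5 -2/5; 1 1/2 1; 0 -1/2 -1/2]

Gauss-Jordan on [A | I]:
R1 <- (1/5)*R1:  [    1     0  -4/5  |   1/5     0     0 ]
R2 <- R2 - (10)*R1:  [  0  -2  -4  |  -2   1   0 ]
R3 <- R3 - (-10)*R1:  [ 0  2  2  |  2  0  1 ]
R2 <- (1/-2)*R2:  [    0     1     2  |     1  -1/2     0 ]
R3 <- R3 - (2)*R2:  [  0   0  -2  |   0   1   1 ]
R3 <- (1/-2)*R3:  [    0     0     1  |     0  -1/2  -1/2 ]
R1 <- R1 - (-4/5)*R3:  [    1     0     0  |   1/5  -2/5  -2/5 ]
R2 <- R2 - (2)*R3:  [   0    1    0  |    1  1/2    1 ]
Right block of [I | A^{-1}] is the inverse:
[ 1/5  -2/5  -2/5 ]
[   1   1/2     1 ]
[   0  -1/2  -1/2 ]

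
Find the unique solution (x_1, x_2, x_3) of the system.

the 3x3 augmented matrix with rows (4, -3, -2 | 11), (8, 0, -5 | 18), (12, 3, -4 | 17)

Forward elimination on [A|b]:
R2 <- R2 - (2)*R1:  [  0   6  -1  -4 ]
R3 <- R3 - (3)*R1:  [   0   12    2  -16 ]
R3 <- R3 - (2)*R2:  [  0   0   4  -8 ]
Row echelon form:
[ 4  -3  -2  |  11 ]
[ 0   6  -1  |  -4 ]
[ 0   0   4  |  -8 ]
Back-substitution:
x_3 = (-8) / 4 = -2
x_2 = (-4 - (-1)*(-2)) / 6 = -1
x_1 = (11 - (-3)*(-1) - (-2)*(-2)) / 4 = 1

(1, -1, -2)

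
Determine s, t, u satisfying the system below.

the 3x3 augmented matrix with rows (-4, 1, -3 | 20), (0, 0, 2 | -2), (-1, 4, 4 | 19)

Forward elimination on [A|b]:
R3 <- R3 - (1/4)*R1:  [    0  15/4  19/4    14 ]
R2 <-> R3   (pivot in column 2 was zero)
[ -4     1    -3  20 ]
[  0  15/4  19/4  14 ]
[  0     0     2  -2 ]
Row echelon form:
[ -4     1    -3  |  20 ]
[  0  15/4  19/4  |  14 ]
[  0     0     2  |  -2 ]
Back-substitution:
u = (-2) / 2 = -1
t = (14 - (19/4)*(-1)) / (15/4) = 5
s = (20 - (1)*(5) - (-3)*(-1)) / -4 = -3

(-3, 5, -1)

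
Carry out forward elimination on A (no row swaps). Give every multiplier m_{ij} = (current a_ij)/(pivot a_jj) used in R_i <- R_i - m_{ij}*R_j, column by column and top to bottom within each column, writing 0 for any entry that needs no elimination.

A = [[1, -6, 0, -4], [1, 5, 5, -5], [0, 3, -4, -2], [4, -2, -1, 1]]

Forward elimination:
R2 <- R2 - (1)*R1:  [  0  11   5  -1 ]
R3: entry in column 1 is already 0 -> m_{31} = 0 (no row operation needed)
R4 <- R4 - (4)*R1:  [  0  22  -1  17 ]
R3 <- R3 - (3/11)*R2:  [      0       0  -59/11  -19/11 ]
R4 <- R4 - (2)*R2:  [   0    0  -11   19 ]
R4 <- R4 - (121/59)*R3:  [       0        0        0  1330/59 ]
Multipliers (in order of application): m_{21} = 1, m_{31} = 0, m_{41} = 4, m_{32} = 3/11, m_{42} = 2, m_{43} = 121/59

multipliers: 1, 0, 4, 3/11, 2, 121/59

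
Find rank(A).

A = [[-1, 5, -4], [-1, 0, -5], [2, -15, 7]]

rank(A) = 2

Row reduction:
R2 <- R2 - (1)*R1:  [  0  -5  -1 ]
R3 <- R3 - (-2)*R1:  [  0  -5  -1 ]
R3 <- R3 - (1)*R2:  [ 0  0  0 ]
Row echelon form:
[ -1   5  -4 ]
[  0  -5  -1 ]
[  0   0   0 ]
Nonzero rows / pivot columns: 2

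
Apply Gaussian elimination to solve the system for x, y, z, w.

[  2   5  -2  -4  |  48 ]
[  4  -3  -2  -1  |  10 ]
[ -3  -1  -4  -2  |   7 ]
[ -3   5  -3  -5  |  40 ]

Forward elimination on [A|b]:
R2 <- R2 - (2)*R1:  [   0  -13    2    7  -86 ]
R3 <- R3 - (-3/2)*R1:  [    0  13/2    -7    -8    79 ]
R4 <- R4 - (-3/2)*R1:  [    0  25/2    -6   -11   112 ]
R3 <- R3 - (-1/2)*R2:  [    0     0    -6  -9/2    36 ]
R4 <- R4 - (-25/26)*R2:  [       0        0   -53/13  -111/26   381/13 ]
R4 <- R4 - (53/78)*R3:  [      0       0       0  -63/52   63/13 ]
Row echelon form:
[ 2    5  -2      -4  |     48 ]
[ 0  -13   2       7  |    -86 ]
[ 0    0  -6    -9/2  |     36 ]
[ 0    0   0  -63/52  |  63/13 ]
Back-substitution:
w = (63/13) / (-63/52) = -4
z = (36 - (-9/2)*(-4)) / -6 = -3
y = (-86 - (2)*(-3) - (7)*(-4)) / -13 = 4
x = (48 - (5)*(4) - (-2)*(-3) - (-4)*(-4)) / 2 = 3

(3, 4, -3, -4)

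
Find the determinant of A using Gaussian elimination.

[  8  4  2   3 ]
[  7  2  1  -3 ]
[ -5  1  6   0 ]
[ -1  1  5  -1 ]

Forward elimination:
R2 <- R2 - (7/8)*R1:  [     0   -3/2   -3/4  -45/8 ]
R3 <- R3 - (-5/8)*R1:  [    0   7/2  29/4  15/8 ]
R4 <- R4 - (-1/8)*R1:  [    0   3/2  21/4  -5/8 ]
R3 <- R3 - (-7/3)*R2:  [     0      0   11/2  -45/4 ]
R4 <- R4 - (-1)*R2:  [     0      0    9/2  -25/4 ]
R4 <- R4 - (9/11)*R3:  [     0      0      0  65/22 ]
Upper-triangular form:
[ 8     4     2      3 ]
[ 0  -3/2  -3/4  -45/8 ]
[ 0     0  11/2  -45/4 ]
[ 0     0     0  65/22 ]
det(A) = (-1)^0 * (8) * (-3/2) * (11/2) * (65/22) = -195  (0 row swaps -> sign +1)

det(A) = -195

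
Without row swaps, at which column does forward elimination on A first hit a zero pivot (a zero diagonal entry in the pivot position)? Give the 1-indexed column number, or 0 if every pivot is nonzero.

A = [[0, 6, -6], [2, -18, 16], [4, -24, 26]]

first zero-pivot column = 1

Naive forward elimination:
Pivot entry (1,1) is zero but row 2 has 2 in column 1 -> naive elimination stops; a row interchange (e.g. R1 <-> R2) would be required here.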